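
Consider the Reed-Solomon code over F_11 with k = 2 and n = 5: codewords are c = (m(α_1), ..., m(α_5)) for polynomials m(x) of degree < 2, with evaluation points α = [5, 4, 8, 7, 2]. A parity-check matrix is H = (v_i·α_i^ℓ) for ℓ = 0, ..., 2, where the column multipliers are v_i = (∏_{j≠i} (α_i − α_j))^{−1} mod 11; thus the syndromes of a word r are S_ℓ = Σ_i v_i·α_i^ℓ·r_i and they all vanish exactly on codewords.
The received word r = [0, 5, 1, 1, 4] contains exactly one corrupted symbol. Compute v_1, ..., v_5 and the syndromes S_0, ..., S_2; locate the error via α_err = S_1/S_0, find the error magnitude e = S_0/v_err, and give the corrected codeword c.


S = (10, 3, 2), error at position 3, error magnitude e = 5, c = [0, 5, 7, 1, 4].

Step 1: column multipliers v_i = (∏_{j≠i}(α_i − α_j))^{−1} mod 11.
  i = 1 (α = 5): (5−4)(5−8)(5−7)(5−2) = 1·(−3)·(−2)·3 = 18 ≡ 7, so v_1 = 7^{−1} = 8 (mod 11).
  i = 2 (α = 4): (4−5)(4−8)(4−7)(4−2) = (−1)·(−4)·(−3)·2 = −24 ≡ 9, so v_2 = 9^{−1} = 5 (mod 11).
  i = 3 (α = 8): (8−5)(8−4)(8−7)(8−2) = 3·4·1·6 = 72 ≡ 6, so v_3 = 6^{−1} = 2 (mod 11).
  i = 4 (α = 7): (7−5)(7−4)(7−8)(7−2) = 2·3·(−1)·5 = −30 ≡ 3, so v_4 = 3^{−1} = 4 (mod 11).
  i = 5 (α = 2): (2−5)(2−4)(2−8)(2−7) = (−3)·(−2)·(−6)·(−5) = 180 ≡ 4, so v_5 = 4^{−1} = 3 (mod 11).
  v = [8, 5, 2, 4, 3].
Step 2: syndromes of r = [0, 5, 1, 1, 4] (all sums mod 11).
  S_0 = Σ v_i r_i = 8·0 + 5·5 + 2·1 + 4·1 + 3·4 = 43 ≡ 10.
  S_1 = Σ v_i α_i r_i = 8·5·0 + 5·4·5 + 2·8·1 + 4·7·1 + 3·2·4 = 168 ≡ 3.
  α_i^2 mod 11 = [3, 5, 9, 5, 4].
  S_2 = Σ v_i α_i^2 r_i = 8·3·0 + 5·5·5 + 2·9·1 + 4·5·1 + 3·4·4 = 211 ≡ 2.
  S = (10, 3, 2) ≠ 0, so r is not a codeword (an error is present).
Step 3: locate the error. For a single error e at position i, S_ℓ = v_i·e·α_i^ℓ, so α_err = S_1/S_0.
  S_0^{−1} = 10^{−1} = 10 (mod 11), so α_err = 3·10 = 30 ≡ 8 = α_3. Error position i = 3.
  Consistency check: S_2/S_1 = 2·4 = 8 ≡ 8 = α_err ✓ (single-error assumption holds).
Step 4: error magnitude e = S_0/v_3 = S_0·∏_{j≠3}(α_3 − α_j) = 10·6 = 60 ≡ 5 (mod 11).
Step 5: correct position 3: c_3 = r_3 − e = 1 − 5 ≡ 7 (mod 11). Hence c = [0, 5, 7, 1, 4].
  Check: interpolating c through the α_i gives m(x) = 3 + 6·x (degree < 2) with m(α_i) = c_i for every i, so c is indeed a codeword.


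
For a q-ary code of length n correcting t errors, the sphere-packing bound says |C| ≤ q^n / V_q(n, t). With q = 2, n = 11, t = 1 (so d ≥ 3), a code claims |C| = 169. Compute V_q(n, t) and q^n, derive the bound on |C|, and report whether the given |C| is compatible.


V_q(n, t) = 12, q^n = 2048, Hamming bound = 170, |C| = 169 ≤ bound (satisfied).

Step 1: Compute V_q(n, t) = Σ_{j=0}^1 C(n, j) (q−1)^j.
  j = 0: C(11,0)·(1)^0 = 1·1 = 1.
  j = 1: C(11,1)·(1)^1 = 11·1 = 11.
  V_q(n, t) = 1 + 11 = 12.
Step 2: q^n = 2^11 = 2048.
Step 3: Hamming bound ⌊q^n / V_q(n,t)⌋ = ⌊2048/12⌋ = 170.
Step 4: Compare |C| = 169 to 170: satisfied.
The claimed |C| lies below the Hamming bound.


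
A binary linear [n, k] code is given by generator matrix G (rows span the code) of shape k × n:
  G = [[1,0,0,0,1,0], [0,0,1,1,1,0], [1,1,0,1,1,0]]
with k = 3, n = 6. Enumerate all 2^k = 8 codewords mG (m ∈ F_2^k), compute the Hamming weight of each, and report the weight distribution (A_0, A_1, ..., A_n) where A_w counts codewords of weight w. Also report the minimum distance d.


Weight distribution: A_0 = 1, A_2 = 2, A_3 = 4, A_4 = 1. Minimum distance d = 2.

Enumerate all 2^3 = 8 messages m ∈ F_2^3.
For each, compute codeword c = mG in F_2^6, then tally its weight.
  m = 000 → c = 000000, weight = 0.
  m = 100 → c = 100010, weight = 2.
  m = 010 → c = 001110, weight = 3.
  m = 110 → c = 101100, weight = 3.
  m = 001 → c = 110110, weight = 4.
  m = 101 → c = 010100, weight = 2.
  m = 011 → c = 111000, weight = 3.
  m = 111 → c = 011010, weight = 3.
Tally weights:
  weight 0: 1 codewords.
  weight 2: 2 codewords.
  weight 3: 4 codewords.
  weight 4: 1 codewords.
Minimum distance d = smallest w > 0 with A_w > 0 = 2.
Sanity: Σ A_w = 8 = 2^3 = 8 ✓.


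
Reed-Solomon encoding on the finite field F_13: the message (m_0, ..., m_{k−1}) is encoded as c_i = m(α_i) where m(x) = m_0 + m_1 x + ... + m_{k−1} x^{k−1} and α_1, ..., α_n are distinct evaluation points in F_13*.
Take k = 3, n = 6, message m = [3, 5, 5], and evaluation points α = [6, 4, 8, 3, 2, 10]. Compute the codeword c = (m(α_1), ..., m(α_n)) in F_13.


c = [5, 12, 12, 11, 7, 7]

Message polynomial: m(x) = 3 + 5·x + 5·x^2 (mod 13).
For each evaluation point α_i, compute m(α_i) mod 13:
  α_1 = 6: Horner steps 5 → 9 → 5, so m(6) = 5.
  α_2 = 4: Horner steps 5 → 12 → 12, so m(4) = 12.
  α_3 = 8: Horner steps 5 → 6 → 12, so m(8) = 12.
  α_4 = 3: Horner steps 5 → 7 → 11, so m(3) = 11.
  α_5 = 2: Horner steps 5 → 2 → 7, so m(2) = 7.
  α_6 = 10: Horner steps 5 → 3 → 7, so m(10) = 7.
Codeword c = [5, 12, 12, 11, 7, 7] ∈ F_13^6.


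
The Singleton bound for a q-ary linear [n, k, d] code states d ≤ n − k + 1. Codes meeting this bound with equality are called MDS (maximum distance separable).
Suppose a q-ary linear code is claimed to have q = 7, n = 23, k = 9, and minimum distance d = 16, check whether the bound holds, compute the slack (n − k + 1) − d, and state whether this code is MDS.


Singleton RHS = n − k + 1 = 15, slack = -1, bound violated (no such code; not MDS).

Singleton bound: d ≤ n − k + 1.
Here n = 23, k = 9, so n − k + 1 = 15.
Given d = 16, check d ≤ 15: NO.
Slack = (n − k + 1) − d = -1.
The slack is negative: d = 16 exceeds n − k + 1 = 15 by 1, so the Singleton bound is violated and no linear [23, 9, 16]_7 code can exist. In particular it is not MDS (MDS requires d = n − k + 1 exactly).
Description: the claimed parameters are [23, 9, 16]_7; such a code would be impossible (violates the Singleton bound).


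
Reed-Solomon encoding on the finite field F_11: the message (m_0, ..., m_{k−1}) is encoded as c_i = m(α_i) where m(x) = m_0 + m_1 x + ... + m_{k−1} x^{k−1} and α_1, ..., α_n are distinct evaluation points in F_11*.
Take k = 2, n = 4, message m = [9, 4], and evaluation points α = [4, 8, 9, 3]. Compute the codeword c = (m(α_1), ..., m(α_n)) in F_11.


c = [3, 8, 1, 10]

Message polynomial: m(x) = 9 + 4·x (mod 11).
For each evaluation point α_i, compute m(α_i) mod 11:
  α_1 = 4: Horner steps 4 → 3, so m(4) = 3.
  α_2 = 8: Horner steps 4 → 8, so m(8) = 8.
  α_3 = 9: Horner steps 4 → 1, so m(9) = 1.
  α_4 = 3: Horner steps 4 → 10, so m(3) = 10.
Codeword c = [3, 8, 1, 10] ∈ F_11^4.


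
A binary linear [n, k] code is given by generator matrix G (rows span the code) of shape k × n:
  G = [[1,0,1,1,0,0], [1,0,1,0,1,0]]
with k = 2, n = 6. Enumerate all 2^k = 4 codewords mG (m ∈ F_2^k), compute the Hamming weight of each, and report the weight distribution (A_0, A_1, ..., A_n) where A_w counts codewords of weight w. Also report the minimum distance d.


Weight distribution: A_0 = 1, A_2 = 1, A_3 = 2. Minimum distance d = 2.

Enumerate all 2^2 = 4 messages m ∈ F_2^2.
For each, compute codeword c = mG in F_2^6, then tally its weight.
  m = 00 → c = 000000, weight = 0.
  m = 10 → c = 101100, weight = 3.
  m = 01 → c = 101010, weight = 3.
  m = 11 → c = 000110, weight = 2.
Tally weights:
  weight 0: 1 codewords.
  weight 2: 1 codewords.
  weight 3: 2 codewords.
Minimum distance d = smallest w > 0 with A_w > 0 = 2.
Sanity: Σ A_w = 4 = 2^2 = 4 ✓.


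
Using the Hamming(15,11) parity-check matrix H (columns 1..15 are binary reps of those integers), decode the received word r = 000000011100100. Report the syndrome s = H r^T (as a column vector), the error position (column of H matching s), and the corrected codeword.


s = (0, 1, 1, 0)^T, error position = 6, corrected codeword c = 000001011100100

Compute s = H r^T mod 2 one row at a time:
  s_1 = 1 + 1 + 1 + 0 + 0 + 1 + 0 + 0 = 4 ≡ 0 (mod 2).
  s_2 = 0 + 0 + 0 + 0 + 0 + 1 + 0 + 0 = 1 ≡ 1 (mod 2).
  s_3 = 0 + 0 + 0 + 0 + 1 + 0 + 0 + 0 = 1 ≡ 1 (mod 2).
  s_4 = 0 + 0 + 0 + 0 + 1 + 0 + 1 + 0 = 2 ≡ 0 (mod 2).
s = (0, 1, 1, 0)^T — this equals column 6 of H (binary 0110), so error is at position 6.
Correct: flip bit 6 of r = 000000011100100 to get c = 000001011100100.


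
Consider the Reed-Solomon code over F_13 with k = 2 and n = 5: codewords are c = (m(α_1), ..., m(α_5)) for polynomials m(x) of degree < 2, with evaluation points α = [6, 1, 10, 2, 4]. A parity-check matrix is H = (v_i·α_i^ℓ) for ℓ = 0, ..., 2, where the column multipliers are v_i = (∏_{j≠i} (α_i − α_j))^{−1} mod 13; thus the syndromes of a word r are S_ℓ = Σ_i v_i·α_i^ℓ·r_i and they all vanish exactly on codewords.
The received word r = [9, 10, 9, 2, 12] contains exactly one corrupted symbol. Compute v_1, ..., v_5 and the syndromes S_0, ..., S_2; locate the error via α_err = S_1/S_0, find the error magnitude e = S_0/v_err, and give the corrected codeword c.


S = (7, 5, 11), error at position 3, error magnitude e = 6, c = [9, 10, 3, 2, 12].

Step 1: column multipliers v_i = (∏_{j≠i}(α_i − α_j))^{−1} mod 13.
  i = 1 (α = 6): (6−1)(6−10)(6−2)(6−4) = 5·(−4)·4·2 = −160 ≡ 9, so v_1 = 9^{−1} = 3 (mod 13).
  i = 2 (α = 1): (1−6)(1−10)(1−2)(1−4) = (−5)·(−9)·(−1)·(−3) = 135 ≡ 5, so v_2 = 5^{−1} = 8 (mod 13).
  i = 3 (α = 10): (10−6)(10−1)(10−2)(10−4) = 4·9·8·6 = 1728 ≡ 12, so v_3 = 12^{−1} = 12 (mod 13).
  i = 4 (α = 2): (2−6)(2−1)(2−10)(2−4) = (−4)·1·(−8)·(−2) = −64 ≡ 1, so v_4 = 1^{−1} = 1 (mod 13).
  i = 5 (α = 4): (4−6)(4−1)(4−10)(4−2) = (−2)·3·(−6)·2 = 72 ≡ 7, so v_5 = 7^{−1} = 2 (mod 13).
  v = [3, 8, 12, 1, 2].
Step 2: syndromes of r = [9, 10, 9, 2, 12] (all sums mod 13).
  S_0 = Σ v_i r_i = 3·9 + 8·10 + 12·9 + 1·2 + 2·12 = 241 ≡ 7.
  S_1 = Σ v_i α_i r_i = 3·6·9 + 8·1·10 + 12·10·9 + 1·2·2 + 2·4·12 = 1422 ≡ 5.
  α_i^2 mod 13 = [10, 1, 9, 4, 3].
  S_2 = Σ v_i α_i^2 r_i = 3·10·9 + 8·1·10 + 12·9·9 + 1·4·2 + 2·3·12 = 1402 ≡ 11.
  S = (7, 5, 11) ≠ 0, so r is not a codeword (an error is present).
Step 3: locate the error. For a single error e at position i, S_ℓ = v_i·e·α_i^ℓ, so α_err = S_1/S_0.
  S_0^{−1} = 7^{−1} = 2 (mod 13), so α_err = 5·2 = 10 ≡ 10 = α_3. Error position i = 3.
  Consistency check: S_2/S_1 = 11·8 = 88 ≡ 10 = α_err ✓ (single-error assumption holds).
Step 4: error magnitude e = S_0/v_3 = S_0·∏_{j≠3}(α_3 − α_j) = 7·12 = 84 ≡ 6 (mod 13).
Step 5: correct position 3: c_3 = r_3 − e = 9 − 6 ≡ 3 (mod 13). Hence c = [9, 10, 3, 2, 12].
  Check: interpolating c through the α_i gives m(x) = 5 + 5·x (degree < 2) with m(α_i) = c_i for every i, so c is indeed a codeword.


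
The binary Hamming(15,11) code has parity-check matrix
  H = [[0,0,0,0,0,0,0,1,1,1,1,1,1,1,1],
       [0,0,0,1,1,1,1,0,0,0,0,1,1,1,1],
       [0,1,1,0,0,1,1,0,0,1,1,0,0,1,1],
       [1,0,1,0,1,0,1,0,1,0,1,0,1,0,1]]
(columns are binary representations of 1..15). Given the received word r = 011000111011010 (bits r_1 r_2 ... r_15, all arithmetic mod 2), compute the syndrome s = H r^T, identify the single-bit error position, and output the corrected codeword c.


s = (1, 1, 1, 0)^T, error position = 14, corrected codeword c = 011000111011000

Compute s = H r^T mod 2 one row at a time:
  s_1 = 1 + 1 + 0 + 1 + 1 + 0 + 1 + 0 = 5 ≡ 1 (mod 2).
  s_2 = 0 + 0 + 0 + 1 + 1 + 0 + 1 + 0 = 3 ≡ 1 (mod 2).
  s_3 = 1 + 1 + 0 + 1 + 0 + 1 + 1 + 0 = 5 ≡ 1 (mod 2).
  s_4 = 0 + 1 + 0 + 1 + 1 + 1 + 0 + 0 = 4 ≡ 0 (mod 2).
s = (1, 1, 1, 0)^T — this equals column 14 of H (binary 1110), so error is at position 14.
Correct: flip bit 14 of r = 011000111011010 to get c = 011000111011000.


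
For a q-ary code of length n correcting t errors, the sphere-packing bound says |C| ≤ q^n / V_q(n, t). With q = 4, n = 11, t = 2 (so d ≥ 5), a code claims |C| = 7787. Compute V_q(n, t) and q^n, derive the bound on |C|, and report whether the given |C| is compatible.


V_q(n, t) = 529, q^n = 4194304, Hamming bound = 7928, |C| = 7787 ≤ bound (satisfied).

Step 1: Compute V_q(n, t) = Σ_{j=0}^2 C(n, j) (q−1)^j.
  j = 0: C(11,0)·(3)^0 = 1·1 = 1.
  j = 1: C(11,1)·(3)^1 = 11·3 = 33.
  j = 2: C(11,2)·(3)^2 = 55·9 = 495.
  V_q(n, t) = 1 + 33 + 495 = 529.
Step 2: q^n = 4^11 = 4194304.
Step 3: Hamming bound ⌊q^n / V_q(n,t)⌋ = ⌊4194304/529⌋ = 7928.
Step 4: Compare |C| = 7787 to 7928: satisfied.
The claimed |C| lies below the Hamming bound.


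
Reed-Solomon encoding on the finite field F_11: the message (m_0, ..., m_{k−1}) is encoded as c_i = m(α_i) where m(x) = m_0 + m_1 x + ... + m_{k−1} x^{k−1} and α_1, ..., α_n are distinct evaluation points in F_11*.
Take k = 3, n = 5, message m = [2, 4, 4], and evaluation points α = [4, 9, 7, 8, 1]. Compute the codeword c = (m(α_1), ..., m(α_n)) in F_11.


c = [5, 10, 6, 4, 10]

Message polynomial: m(x) = 2 + 4·x + 4·x^2 (mod 11).
For each evaluation point α_i, compute m(α_i) mod 11:
  α_1 = 4: Horner steps 4 → 9 → 5, so m(4) = 5.
  α_2 = 9: Horner steps 4 → 7 → 10, so m(9) = 10.
  α_3 = 7: Horner steps 4 → 10 → 6, so m(7) = 6.
  α_4 = 8: Horner steps 4 → 3 → 4, so m(8) = 4.
  α_5 = 1: Horner steps 4 → 8 → 10, so m(1) = 10.
Codeword c = [5, 10, 6, 4, 10] ∈ F_11^5.


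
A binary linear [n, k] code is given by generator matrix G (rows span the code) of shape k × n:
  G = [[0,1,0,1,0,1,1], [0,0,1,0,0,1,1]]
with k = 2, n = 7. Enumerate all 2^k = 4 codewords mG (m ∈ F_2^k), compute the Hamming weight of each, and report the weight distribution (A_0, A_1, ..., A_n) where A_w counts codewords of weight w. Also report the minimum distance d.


Weight distribution: A_0 = 1, A_3 = 2, A_4 = 1. Minimum distance d = 3.

Enumerate all 2^2 = 4 messages m ∈ F_2^2.
For each, compute codeword c = mG in F_2^7, then tally its weight.
  m = 00 → c = 0000000, weight = 0.
  m = 10 → c = 0101011, weight = 4.
  m = 01 → c = 0010011, weight = 3.
  m = 11 → c = 0111000, weight = 3.
Tally weights:
  weight 0: 1 codewords.
  weight 3: 2 codewords.
  weight 4: 1 codewords.
Minimum distance d = smallest w > 0 with A_w > 0 = 3.
Sanity: Σ A_w = 4 = 2^2 = 4 ✓.


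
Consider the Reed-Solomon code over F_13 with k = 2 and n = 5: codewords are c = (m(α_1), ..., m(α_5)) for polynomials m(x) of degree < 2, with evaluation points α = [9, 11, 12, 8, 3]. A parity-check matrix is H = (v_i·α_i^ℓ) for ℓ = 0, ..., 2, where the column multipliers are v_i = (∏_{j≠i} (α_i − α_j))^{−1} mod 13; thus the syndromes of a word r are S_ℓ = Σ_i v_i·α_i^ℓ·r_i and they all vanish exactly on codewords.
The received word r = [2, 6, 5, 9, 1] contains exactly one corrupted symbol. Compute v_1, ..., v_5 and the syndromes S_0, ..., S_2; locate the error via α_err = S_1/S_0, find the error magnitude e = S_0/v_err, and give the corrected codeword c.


S = (2, 5, 6), error at position 1, error magnitude e = 7, c = [8, 6, 5, 9, 1].

Step 1: column multipliers v_i = (∏_{j≠i}(α_i − α_j))^{−1} mod 13.
  i = 1 (α = 9): (9−11)(9−12)(9−8)(9−3) = (−2)·(−3)·1·6 = 36 ≡ 10, so v_1 = 10^{−1} = 4 (mod 13).
  i = 2 (α = 11): (11−9)(11−12)(11−8)(11−3) = 2·(−1)·3·8 = −48 ≡ 4, so v_2 = 4^{−1} = 10 (mod 13).
  i = 3 (α = 12): (12−9)(12−11)(12−8)(12−3) = 3·1·4·9 = 108 ≡ 4, so v_3 = 4^{−1} = 10 (mod 13).
  i = 4 (α = 8): (8−9)(8−11)(8−12)(8−3) = (−1)·(−3)·(−4)·5 = −60 ≡ 5, so v_4 = 5^{−1} = 8 (mod 13).
  i = 5 (α = 3): (3−9)(3−11)(3−12)(3−8) = (−6)·(−8)·(−9)·(−5) = 2160 ≡ 2, so v_5 = 2^{−1} = 7 (mod 13).
  v = [4, 10, 10, 8, 7].
Step 2: syndromes of r = [2, 6, 5, 9, 1] (all sums mod 13).
  S_0 = Σ v_i r_i = 4·2 + 10·6 + 10·5 + 8·9 + 7·1 = 197 ≡ 2.
  S_1 = Σ v_i α_i r_i = 4·9·2 + 10·11·6 + 10·12·5 + 8·8·9 + 7·3·1 = 1929 ≡ 5.
  α_i^2 mod 13 = [3, 4, 1, 12, 9].
  S_2 = Σ v_i α_i^2 r_i = 4·3·2 + 10·4·6 + 10·1·5 + 8·12·9 + 7·9·1 = 1241 ≡ 6.
  S = (2, 5, 6) ≠ 0, so r is not a codeword (an error is present).
Step 3: locate the error. For a single error e at position i, S_ℓ = v_i·e·α_i^ℓ, so α_err = S_1/S_0.
  S_0^{−1} = 2^{−1} = 7 (mod 13), so α_err = 5·7 = 35 ≡ 9 = α_1. Error position i = 1.
  Consistency check: S_2/S_1 = 6·8 = 48 ≡ 9 = α_err ✓ (single-error assumption holds).
Step 4: error magnitude e = S_0/v_1 = S_0·∏_{j≠1}(α_1 − α_j) = 2·10 = 20 ≡ 7 (mod 13).
Step 5: correct position 1: c_1 = r_1 − e = 2 − 7 ≡ 8 (mod 13). Hence c = [8, 6, 5, 9, 1].
  Check: interpolating c through the α_i gives m(x) = 4 + 12·x (degree < 2) with m(α_i) = c_i for every i, so c is indeed a codeword.


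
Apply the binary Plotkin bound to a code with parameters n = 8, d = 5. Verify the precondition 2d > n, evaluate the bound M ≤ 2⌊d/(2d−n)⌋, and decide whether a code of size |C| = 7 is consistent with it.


Plotkin bound M ≤ 4; given |C| = 7 > bound (violated).

Check applicability: 2d = 10, n = 8.
2d − n = 2 > 0, so Plotkin applies.
Compute d/(2d−n) = 5/2 ≈ 2.5000.
⌊d/(2d−n)⌋ = 2.
Plotkin bound: M ≤ 2·2 = 4.
Given |C| = 7, check: VIOLATED.
This |C| is above the Plotkin bound, so no binary code with n = 8, d = 5 and 7 codewords exists.


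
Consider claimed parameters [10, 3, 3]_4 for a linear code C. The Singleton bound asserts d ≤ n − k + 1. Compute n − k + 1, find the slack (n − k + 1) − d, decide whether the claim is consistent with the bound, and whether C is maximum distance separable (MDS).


Singleton RHS = n − k + 1 = 8, slack = 5, bound satisfied, not MDS.

Singleton bound: d ≤ n − k + 1.
Here n = 10, k = 3, so n − k + 1 = 8.
Given d = 3, check d ≤ 8: YES.
Slack = (n − k + 1) − d = 5.
The code is NOT MDS (slack = 5 > 0).
Description: the claimed parameters are [10, 3, 3]_4; such a code would be non-MDS.


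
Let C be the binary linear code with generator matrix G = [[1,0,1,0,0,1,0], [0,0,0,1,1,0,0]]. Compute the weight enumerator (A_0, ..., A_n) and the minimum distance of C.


Weight distribution: A_0 = 1, A_2 = 1, A_3 = 1, A_5 = 1. Minimum distance d = 2.

Enumerate all 2^2 = 4 messages m ∈ F_2^2.
For each, compute codeword c = mG in F_2^7, then tally its weight.
  m = 00 → c = 0000000, weight = 0.
  m = 10 → c = 1010010, weight = 3.
  m = 01 → c = 0001100, weight = 2.
  m = 11 → c = 1011110, weight = 5.
Tally weights:
  weight 0: 1 codewords.
  weight 2: 1 codewords.
  weight 3: 1 codewords.
  weight 5: 1 codewords.
Minimum distance d = smallest w > 0 with A_w > 0 = 2.
Sanity: Σ A_w = 4 = 2^2 = 4 ✓.


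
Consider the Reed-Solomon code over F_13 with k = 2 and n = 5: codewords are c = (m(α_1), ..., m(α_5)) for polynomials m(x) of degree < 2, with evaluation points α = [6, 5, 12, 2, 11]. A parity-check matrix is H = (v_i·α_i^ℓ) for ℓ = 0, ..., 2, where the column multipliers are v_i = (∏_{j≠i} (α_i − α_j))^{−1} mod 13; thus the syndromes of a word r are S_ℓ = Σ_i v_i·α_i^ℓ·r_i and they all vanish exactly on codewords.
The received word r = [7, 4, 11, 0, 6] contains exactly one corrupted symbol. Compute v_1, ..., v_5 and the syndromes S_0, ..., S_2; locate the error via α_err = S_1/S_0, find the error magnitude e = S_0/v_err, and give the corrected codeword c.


S = (7, 9, 6), error at position 2, error magnitude e = 2, c = [7, 2, 11, 0, 6].

Step 1: column multipliers v_i = (∏_{j≠i}(α_i − α_j))^{−1} mod 13.
  i = 1 (α = 6): (6−5)(6−12)(6−2)(6−11) = 1·(−6)·4·(−5) = 120 ≡ 3, so v_1 = 3^{−1} = 9 (mod 13).
  i = 2 (α = 5): (5−6)(5−12)(5−2)(5−11) = (−1)·(−7)·3·(−6) = −126 ≡ 4, so v_2 = 4^{−1} = 10 (mod 13).
  i = 3 (α = 12): (12−6)(12−5)(12−2)(12−11) = 6·7·10·1 = 420 ≡ 4, so v_3 = 4^{−1} = 10 (mod 13).
  i = 4 (α = 2): (2−6)(2−5)(2−12)(2−11) = (−4)·(−3)·(−10)·(−9) = 1080 ≡ 1, so v_4 = 1^{−1} = 1 (mod 13).
  i = 5 (α = 11): (11−6)(11−5)(11−12)(11−2) = 5·6·(−1)·9 = −270 ≡ 3, so v_5 = 3^{−1} = 9 (mod 13).
  v = [9, 10, 10, 1, 9].
Step 2: syndromes of r = [7, 4, 11, 0, 6] (all sums mod 13).
  S_0 = Σ v_i r_i = 9·7 + 10·4 + 10·11 + 1·0 + 9·6 = 267 ≡ 7.
  S_1 = Σ v_i α_i r_i = 9·6·7 + 10·5·4 + 10·12·11 + 1·2·0 + 9·11·6 = 2492 ≡ 9.
  α_i^2 mod 13 = [10, 12, 1, 4, 4].
  S_2 = Σ v_i α_i^2 r_i = 9·10·7 + 10·12·4 + 10·1·11 + 1·4·0 + 9·4·6 = 1436 ≡ 6.
  S = (7, 9, 6) ≠ 0, so r is not a codeword (an error is present).
Step 3: locate the error. For a single error e at position i, S_ℓ = v_i·e·α_i^ℓ, so α_err = S_1/S_0.
  S_0^{−1} = 7^{−1} = 2 (mod 13), so α_err = 9·2 = 18 ≡ 5 = α_2. Error position i = 2.
  Consistency check: S_2/S_1 = 6·3 = 18 ≡ 5 = α_err ✓ (single-error assumption holds).
Step 4: error magnitude e = S_0/v_2 = S_0·∏_{j≠2}(α_2 − α_j) = 7·4 = 28 ≡ 2 (mod 13).
Step 5: correct position 2: c_2 = r_2 − e = 4 − 2 ≡ 2 (mod 13). Hence c = [7, 2, 11, 0, 6].
  Check: interpolating c through the α_i gives m(x) = 3 + 5·x (degree < 2) with m(α_i) = c_i for every i, so c is indeed a codeword.


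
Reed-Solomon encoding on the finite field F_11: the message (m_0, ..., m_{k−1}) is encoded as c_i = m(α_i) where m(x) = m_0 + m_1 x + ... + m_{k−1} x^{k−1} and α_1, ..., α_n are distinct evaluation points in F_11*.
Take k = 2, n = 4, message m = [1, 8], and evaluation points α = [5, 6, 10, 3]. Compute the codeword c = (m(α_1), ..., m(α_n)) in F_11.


c = [8, 5, 4, 3]

Message polynomial: m(x) = 1 + 8·x (mod 11).
For each evaluation point α_i, compute m(α_i) mod 11:
  α_1 = 5: Horner steps 8 → 8, so m(5) = 8.
  α_2 = 6: Horner steps 8 → 5, so m(6) = 5.
  α_3 = 10: Horner steps 8 → 4, so m(10) = 4.
  α_4 = 3: Horner steps 8 → 3, so m(3) = 3.
Codeword c = [8, 5, 4, 3] ∈ F_11^4.


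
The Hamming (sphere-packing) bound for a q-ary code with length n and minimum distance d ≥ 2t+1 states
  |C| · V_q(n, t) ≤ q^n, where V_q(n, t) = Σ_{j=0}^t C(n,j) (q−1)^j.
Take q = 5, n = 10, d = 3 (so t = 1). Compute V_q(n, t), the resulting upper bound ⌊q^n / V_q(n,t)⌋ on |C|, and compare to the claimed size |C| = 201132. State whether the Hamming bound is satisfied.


V_q(n, t) = 41, q^n = 9765625, Hamming bound = 238185, |C| = 201132 ≤ bound (satisfied).

Step 1: Compute V_q(n, t) = Σ_{j=0}^1 C(n, j) (q−1)^j.
  j = 0: C(10,0)·(4)^0 = 1·1 = 1.
  j = 1: C(10,1)·(4)^1 = 10·4 = 40.
  V_q(n, t) = 1 + 40 = 41.
Step 2: q^n = 5^10 = 9765625.
Step 3: Hamming bound ⌊q^n / V_q(n,t)⌋ = ⌊9765625/41⌋ = 238185.
Step 4: Compare |C| = 201132 to 238185: satisfied.
The claimed |C| lies below the Hamming bound.


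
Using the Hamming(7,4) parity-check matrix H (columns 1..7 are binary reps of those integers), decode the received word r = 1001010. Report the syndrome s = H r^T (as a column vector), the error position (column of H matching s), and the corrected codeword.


s = (0, 1, 1)^T, error position = 3, corrected codeword c = 1011010

Compute s = H r^T mod 2 one row at a time:
  s_1 = 1 + 0 + 1 + 0 = 2 ≡ 0 (mod 2).
  s_2 = 0 + 0 + 1 + 0 = 1 ≡ 1 (mod 2).
  s_3 = 1 + 0 + 0 + 0 = 1 ≡ 1 (mod 2).
s = (0, 1, 1)^T — this equals column 3 of H (binary 011), so error is at position 3.
Correct: flip bit 3 of r = 1001010 to get c = 1011010.


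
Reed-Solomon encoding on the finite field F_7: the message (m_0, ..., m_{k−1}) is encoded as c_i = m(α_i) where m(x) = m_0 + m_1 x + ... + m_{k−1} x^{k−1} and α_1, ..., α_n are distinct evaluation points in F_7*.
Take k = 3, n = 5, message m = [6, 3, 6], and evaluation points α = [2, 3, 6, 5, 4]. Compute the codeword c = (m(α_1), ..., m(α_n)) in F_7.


c = [1, 6, 2, 3, 2]

Message polynomial: m(x) = 6 + 3·x + 6·x^2 (mod 7).
For each evaluation point α_i, compute m(α_i) mod 7:
  α_1 = 2: Horner steps 6 → 1 → 1, so m(2) = 1.
  α_2 = 3: Horner steps 6 → 0 → 6, so m(3) = 6.
  α_3 = 6: Horner steps 6 → 4 → 2, so m(6) = 2.
  α_4 = 5: Horner steps 6 → 5 → 3, so m(5) = 3.
  α_5 = 4: Horner steps 6 → 6 → 2, so m(4) = 2.
Codeword c = [1, 6, 2, 3, 2] ∈ F_7^5.


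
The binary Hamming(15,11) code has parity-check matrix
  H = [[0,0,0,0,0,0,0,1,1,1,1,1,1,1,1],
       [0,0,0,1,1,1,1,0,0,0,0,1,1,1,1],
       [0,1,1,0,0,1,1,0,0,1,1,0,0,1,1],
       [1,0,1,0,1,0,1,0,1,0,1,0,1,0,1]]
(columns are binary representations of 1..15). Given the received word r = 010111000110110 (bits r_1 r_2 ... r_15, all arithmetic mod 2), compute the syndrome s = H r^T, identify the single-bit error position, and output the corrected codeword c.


s = (0, 1, 1, 1)^T, error position = 7, corrected codeword c = 010111100110110

Compute s = H r^T mod 2 one row at a time:
  s_1 = 0 + 0 + 1 + 1 + 0 + 1 + 1 + 0 = 4 ≡ 0 (mod 2).
  s_2 = 1 + 1 + 1 + 0 + 0 + 1 + 1 + 0 = 5 ≡ 1 (mod 2).
  s_3 = 1 + 0 + 1 + 0 + 1 + 1 + 1 + 0 = 5 ≡ 1 (mod 2).
  s_4 = 0 + 0 + 1 + 0 + 0 + 1 + 1 + 0 = 3 ≡ 1 (mod 2).
s = (0, 1, 1, 1)^T — this equals column 7 of H (binary 0111), so error is at position 7.
Correct: flip bit 7 of r = 010111000110110 to get c = 010111100110110.


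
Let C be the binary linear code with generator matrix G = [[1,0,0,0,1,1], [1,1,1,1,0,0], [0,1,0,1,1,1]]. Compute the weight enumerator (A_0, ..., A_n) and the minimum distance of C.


Weight distribution: A_0 = 1, A_1 = 1, A_3 = 2, A_4 = 3, A_5 = 1. Minimum distance d = 1.

Enumerate all 2^3 = 8 messages m ∈ F_2^3.
For each, compute codeword c = mG in F_2^6, then tally its weight.
  m = 000 → c = 000000, weight = 0.
  m = 100 → c = 100011, weight = 3.
  m = 010 → c = 111100, weight = 4.
  m = 110 → c = 011111, weight = 5.
  m = 001 → c = 010111, weight = 4.
  m = 101 → c = 110100, weight = 3.
  m = 011 → c = 101011, weight = 4.
  m = 111 → c = 001000, weight = 1.
Tally weights:
  weight 0: 1 codewords.
  weight 1: 1 codewords.
  weight 3: 2 codewords.
  weight 4: 3 codewords.
  weight 5: 1 codewords.
Minimum distance d = smallest w > 0 with A_w > 0 = 1.
Sanity: Σ A_w = 8 = 2^3 = 8 ✓.


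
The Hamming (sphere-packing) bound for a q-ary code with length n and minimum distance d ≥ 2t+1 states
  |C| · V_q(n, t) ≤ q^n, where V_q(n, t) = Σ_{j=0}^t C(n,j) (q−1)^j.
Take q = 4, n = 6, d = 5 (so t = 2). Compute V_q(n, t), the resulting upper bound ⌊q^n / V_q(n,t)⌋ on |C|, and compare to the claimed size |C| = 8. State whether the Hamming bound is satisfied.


V_q(n, t) = 154, q^n = 4096, Hamming bound = 26, |C| = 8 ≤ bound (satisfied).

Step 1: Compute V_q(n, t) = Σ_{j=0}^2 C(n, j) (q−1)^j.
  j = 0: C(6,0)·(3)^0 = 1·1 = 1.
  j = 1: C(6,1)·(3)^1 = 6·3 = 18.
  j = 2: C(6,2)·(3)^2 = 15·9 = 135.
  V_q(n, t) = 1 + 18 + 135 = 154.
Step 2: q^n = 4^6 = 4096.
Step 3: Hamming bound ⌊q^n / V_q(n,t)⌋ = ⌊4096/154⌋ = 26.
Step 4: Compare |C| = 8 to 26: satisfied.
The claimed |C| lies below the Hamming bound.


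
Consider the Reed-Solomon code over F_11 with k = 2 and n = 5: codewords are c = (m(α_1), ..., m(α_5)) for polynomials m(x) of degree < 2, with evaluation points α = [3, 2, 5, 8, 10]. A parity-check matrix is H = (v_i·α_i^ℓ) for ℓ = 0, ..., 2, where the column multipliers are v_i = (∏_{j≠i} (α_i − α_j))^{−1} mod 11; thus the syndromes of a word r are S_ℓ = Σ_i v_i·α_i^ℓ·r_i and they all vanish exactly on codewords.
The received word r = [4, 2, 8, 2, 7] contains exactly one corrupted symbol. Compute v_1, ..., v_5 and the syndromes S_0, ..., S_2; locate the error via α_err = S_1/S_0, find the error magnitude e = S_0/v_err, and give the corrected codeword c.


S = (3, 2, 5), error at position 4, error magnitude e = 10, c = [4, 2, 8, 3, 7].

Step 1: column multipliers v_i = (∏_{j≠i}(α_i − α_j))^{−1} mod 11.
  i = 1 (α = 3): (3−2)(3−5)(3−8)(3−10) = 1·(−2)·(−5)·(−7) = −70 ≡ 7, so v_1 = 7^{−1} = 8 (mod 11).
  i = 2 (α = 2): (2−3)(2−5)(2−8)(2−10) = (−1)·(−3)·(−6)·(−8) = 144 ≡ 1, so v_2 = 1^{−1} = 1 (mod 11).
  i = 3 (α = 5): (5−3)(5−2)(5−8)(5−10) = 2·3·(−3)·(−5) = 90 ≡ 2, so v_3 = 2^{−1} = 6 (mod 11).
  i = 4 (α = 8): (8−3)(8−2)(8−5)(8−10) = 5·6·3·(−2) = −180 ≡ 7, so v_4 = 7^{−1} = 8 (mod 11).
  i = 5 (α = 10): (10−3)(10−2)(10−5)(10−8) = 7·8·5·2 = 560 ≡ 10, so v_5 = 10^{−1} = 10 (mod 11).
  v = [8, 1, 6, 8, 10].
Step 2: syndromes of r = [4, 2, 8, 2, 7] (all sums mod 11).
  S_0 = Σ v_i r_i = 8·4 + 1·2 + 6·8 + 8·2 + 10·7 = 168 ≡ 3.
  S_1 = Σ v_i α_i r_i = 8·3·4 + 1·2·2 + 6·5·8 + 8·8·2 + 10·10·7 = 1168 ≡ 2.
  α_i^2 mod 11 = [9, 4, 3, 9, 1].
  S_2 = Σ v_i α_i^2 r_i = 8·9·4 + 1·4·2 + 6·3·8 + 8·9·2 + 10·1·7 = 654 ≡ 5.
  S = (3, 2, 5) ≠ 0, so r is not a codeword (an error is present).
Step 3: locate the error. For a single error e at position i, S_ℓ = v_i·e·α_i^ℓ, so α_err = S_1/S_0.
  S_0^{−1} = 3^{−1} = 4 (mod 11), so α_err = 2·4 = 8 ≡ 8 = α_4. Error position i = 4.
  Consistency check: S_2/S_1 = 5·6 = 30 ≡ 8 = α_err ✓ (single-error assumption holds).
Step 4: error magnitude e = S_0/v_4 = S_0·∏_{j≠4}(α_4 − α_j) = 3·7 = 21 ≡ 10 (mod 11).
Step 5: correct position 4: c_4 = r_4 − e = 2 − 10 ≡ 3 (mod 11). Hence c = [4, 2, 8, 3, 7].
  Check: interpolating c through the α_i gives m(x) = 9 + 2·x (degree < 2) with m(α_i) = c_i for every i, so c is indeed a codeword.


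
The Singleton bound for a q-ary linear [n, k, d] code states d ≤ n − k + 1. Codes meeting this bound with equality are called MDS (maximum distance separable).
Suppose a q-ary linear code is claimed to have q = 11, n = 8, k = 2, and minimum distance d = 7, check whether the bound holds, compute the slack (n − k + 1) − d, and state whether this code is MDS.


Singleton RHS = n − k + 1 = 7, slack = 0, bound satisfied, MDS.

Singleton bound: d ≤ n − k + 1.
Here n = 8, k = 2, so n − k + 1 = 7.
Given d = 7, check d ≤ 7: YES.
Slack = (n − k + 1) − d = 0.
The code is MDS (slack = 0).
Description: the claimed parameters are [8, 2, 7]_11; such a code would be MDS (meets Singleton bound).


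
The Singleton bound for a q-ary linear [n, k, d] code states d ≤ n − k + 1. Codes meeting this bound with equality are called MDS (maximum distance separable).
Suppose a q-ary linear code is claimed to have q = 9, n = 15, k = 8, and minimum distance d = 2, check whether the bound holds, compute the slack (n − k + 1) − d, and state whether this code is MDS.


Singleton RHS = n − k + 1 = 8, slack = 6, bound satisfied, not MDS.

Singleton bound: d ≤ n − k + 1.
Here n = 15, k = 8, so n − k + 1 = 8.
Given d = 2, check d ≤ 8: YES.
Slack = (n − k + 1) − d = 6.
The code is NOT MDS (slack = 6 > 0).
Description: the claimed parameters are [15, 8, 2]_9; such a code would be non-MDS.


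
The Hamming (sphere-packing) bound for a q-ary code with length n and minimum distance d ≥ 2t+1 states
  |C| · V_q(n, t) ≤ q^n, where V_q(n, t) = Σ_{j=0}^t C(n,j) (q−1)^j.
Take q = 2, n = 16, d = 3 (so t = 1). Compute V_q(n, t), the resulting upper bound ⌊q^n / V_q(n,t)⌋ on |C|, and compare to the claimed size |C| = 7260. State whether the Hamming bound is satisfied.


V_q(n, t) = 17, q^n = 65536, Hamming bound = 3855, |C| = 7260 > bound (violated).

Step 1: Compute V_q(n, t) = Σ_{j=0}^1 C(n, j) (q−1)^j.
  j = 0: C(16,0)·(1)^0 = 1·1 = 1.
  j = 1: C(16,1)·(1)^1 = 16·1 = 16.
  V_q(n, t) = 1 + 16 = 17.
Step 2: q^n = 2^16 = 65536.
Step 3: Hamming bound ⌊q^n / V_q(n,t)⌋ = ⌊65536/17⌋ = 3855.
Step 4: Compare |C| = 7260 to 3855: violated.
The claimed |C| lies above the Hamming bound, so no 2-ary code of length 16 with d ≥ 3 can have 7260 codewords.


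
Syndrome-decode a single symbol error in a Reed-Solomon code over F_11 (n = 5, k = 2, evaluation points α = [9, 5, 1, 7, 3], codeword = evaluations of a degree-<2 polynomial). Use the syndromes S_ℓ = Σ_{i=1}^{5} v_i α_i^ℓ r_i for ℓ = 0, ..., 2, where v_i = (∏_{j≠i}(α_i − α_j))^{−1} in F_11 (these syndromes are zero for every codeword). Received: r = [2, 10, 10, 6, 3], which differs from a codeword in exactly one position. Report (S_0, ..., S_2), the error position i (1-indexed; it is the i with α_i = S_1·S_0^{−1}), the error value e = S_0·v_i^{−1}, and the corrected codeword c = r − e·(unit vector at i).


S = (8, 8, 8), error at position 3, error magnitude e = 3, c = [2, 10, 7, 6, 3].

Step 1: column multipliers v_i = (∏_{j≠i}(α_i − α_j))^{−1} mod 11.
  i = 1 (α = 9): (9−5)(9−1)(9−7)(9−3) = 4·8·2·6 = 384 ≡ 10, so v_1 = 10^{−1} = 10 (mod 11).
  i = 2 (α = 5): (5−9)(5−1)(5−7)(5−3) = (−4)·4·(−2)·2 = 64 ≡ 9, so v_2 = 9^{−1} = 5 (mod 11).
  i = 3 (α = 1): (1−9)(1−5)(1−7)(1−3) = (−8)·(−4)·(−6)·(−2) = 384 ≡ 10, so v_3 = 10^{−1} = 10 (mod 11).
  i = 4 (α = 7): (7−9)(7−5)(7−1)(7−3) = (−2)·2·6·4 = −96 ≡ 3, so v_4 = 3^{−1} = 4 (mod 11).
  i = 5 (α = 3): (3−9)(3−5)(3−1)(3−7) = (−6)·(−2)·2·(−4) = −96 ≡ 3, so v_5 = 3^{−1} = 4 (mod 11).
  v = [10, 5, 10, 4, 4].
Step 2: syndromes of r = [2, 10, 10, 6, 3] (all sums mod 11).
  S_0 = Σ v_i r_i = 10·2 + 5·10 + 10·10 + 4·6 + 4·3 = 206 ≡ 8.
  S_1 = Σ v_i α_i r_i = 10·9·2 + 5·5·10 + 10·1·10 + 4·7·6 + 4·3·3 = 734 ≡ 8.
  α_i^2 mod 11 = [4, 3, 1, 5, 9].
  S_2 = Σ v_i α_i^2 r_i = 10·4·2 + 5·3·10 + 10·1·10 + 4·5·6 + 4·9·3 = 558 ≡ 8.
  S = (8, 8, 8) ≠ 0, so r is not a codeword (an error is present).
Step 3: locate the error. For a single error e at position i, S_ℓ = v_i·e·α_i^ℓ, so α_err = S_1/S_0.
  S_0^{−1} = 8^{−1} = 7 (mod 11), so α_err = 8·7 = 56 ≡ 1 = α_3. Error position i = 3.
  Consistency check: S_2/S_1 = 8·7 = 56 ≡ 1 = α_err ✓ (single-error assumption holds).
Step 4: error magnitude e = S_0/v_3 = S_0·∏_{j≠3}(α_3 − α_j) = 8·10 = 80 ≡ 3 (mod 11).
Step 5: correct position 3: c_3 = r_3 − e = 10 − 3 ≡ 7 (mod 11). Hence c = [2, 10, 7, 6, 3].
  Check: interpolating c through the α_i gives m(x) = 9 + 9·x (degree < 2) with m(α_i) = c_i for every i, so c is indeed a codeword.


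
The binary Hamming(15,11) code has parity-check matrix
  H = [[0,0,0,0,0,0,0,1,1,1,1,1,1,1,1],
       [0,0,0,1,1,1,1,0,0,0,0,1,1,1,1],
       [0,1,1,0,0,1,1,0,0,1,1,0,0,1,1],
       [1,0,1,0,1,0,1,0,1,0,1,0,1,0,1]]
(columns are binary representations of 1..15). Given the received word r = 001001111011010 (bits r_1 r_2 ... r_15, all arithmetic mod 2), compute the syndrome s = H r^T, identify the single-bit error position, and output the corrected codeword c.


s = (1, 0, 1, 0)^T, error position = 10, corrected codeword c = 001001111111010

Compute s = H r^T mod 2 one row at a time:
  s_1 = 1 + 1 + 0 + 1 + 1 + 0 + 1 + 0 = 5 ≡ 1 (mod 2).
  s_2 = 0 + 0 + 1 + 1 + 1 + 0 + 1 + 0 = 4 ≡ 0 (mod 2).
  s_3 = 0 + 1 + 1 + 1 + 0 + 1 + 1 + 0 = 5 ≡ 1 (mod 2).
  s_4 = 0 + 1 + 0 + 1 + 1 + 1 + 0 + 0 = 4 ≡ 0 (mod 2).
s = (1, 0, 1, 0)^T — this equals column 10 of H (binary 1010), so error is at position 10.
Correct: flip bit 10 of r = 001001111011010 to get c = 001001111111010.


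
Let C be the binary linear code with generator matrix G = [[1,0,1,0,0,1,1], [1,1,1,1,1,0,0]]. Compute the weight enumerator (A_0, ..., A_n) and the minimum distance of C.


Weight distribution: A_0 = 1, A_4 = 1, A_5 = 2. Minimum distance d = 4.

Enumerate all 2^2 = 4 messages m ∈ F_2^2.
For each, compute codeword c = mG in F_2^7, then tally its weight.
  m = 00 → c = 0000000, weight = 0.
  m = 10 → c = 1010011, weight = 4.
  m = 01 → c = 1111100, weight = 5.
  m = 11 → c = 0101111, weight = 5.
Tally weights:
  weight 0: 1 codewords.
  weight 4: 1 codewords.
  weight 5: 2 codewords.
Minimum distance d = smallest w > 0 with A_w > 0 = 4.
Sanity: Σ A_w = 4 = 2^2 = 4 ✓.


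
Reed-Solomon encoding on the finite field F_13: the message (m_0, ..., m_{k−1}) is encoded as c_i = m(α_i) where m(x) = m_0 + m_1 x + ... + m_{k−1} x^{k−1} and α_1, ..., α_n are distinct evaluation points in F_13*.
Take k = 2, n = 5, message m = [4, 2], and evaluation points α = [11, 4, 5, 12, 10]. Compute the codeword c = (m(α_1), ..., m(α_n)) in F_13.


c = [0, 12, 1, 2, 11]

Message polynomial: m(x) = 4 + 2·x (mod 13).
For each evaluation point α_i, compute m(α_i) mod 13:
  α_1 = 11: Horner steps 2 → 0, so m(11) = 0.
  α_2 = 4: Horner steps 2 → 12, so m(4) = 12.
  α_3 = 5: Horner steps 2 → 1, so m(5) = 1.
  α_4 = 12: Horner steps 2 → 2, so m(12) = 2.
  α_5 = 10: Horner steps 2 → 11, so m(10) = 11.
Codeword c = [0, 12, 1, 2, 11] ∈ F_13^5.


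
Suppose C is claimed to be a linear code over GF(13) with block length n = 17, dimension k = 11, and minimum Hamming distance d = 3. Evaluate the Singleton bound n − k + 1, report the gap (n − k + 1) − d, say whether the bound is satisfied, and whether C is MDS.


Singleton RHS = n − k + 1 = 7, slack = 4, bound satisfied, not MDS.

Singleton bound: d ≤ n − k + 1.
Here n = 17, k = 11, so n − k + 1 = 7.
Given d = 3, check d ≤ 7: YES.
Slack = (n − k + 1) − d = 4.
The code is NOT MDS (slack = 4 > 0).
Description: the claimed parameters are [17, 11, 3]_13; such a code would be non-MDS.


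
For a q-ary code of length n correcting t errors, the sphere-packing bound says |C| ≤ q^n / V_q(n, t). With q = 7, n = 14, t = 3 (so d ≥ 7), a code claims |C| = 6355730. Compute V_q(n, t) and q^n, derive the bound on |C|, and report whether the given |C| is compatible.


V_q(n, t) = 81985, q^n = 678223072849, Hamming bound = 8272526, |C| = 6355730 ≤ bound (satisfied).

Step 1: Compute V_q(n, t) = Σ_{j=0}^3 C(n, j) (q−1)^j.
  j = 0: C(14,0)·(6)^0 = 1·1 = 1.
  j = 1: C(14,1)·(6)^1 = 14·6 = 84.
  j = 2: C(14,2)·(6)^2 = 91·36 = 3276.
  j = 3: C(14,3)·(6)^3 = 364·216 = 78624.
  V_q(n, t) = 1 + 84 + 3276 + 78624 = 81985.
Step 2: q^n = 7^14 = 678223072849.
Step 3: Hamming bound ⌊q^n / V_q(n,t)⌋ = ⌊678223072849/81985⌋ = 8272526.
Step 4: Compare |C| = 6355730 to 8272526: satisfied.
The claimed |C| lies below the Hamming bound.


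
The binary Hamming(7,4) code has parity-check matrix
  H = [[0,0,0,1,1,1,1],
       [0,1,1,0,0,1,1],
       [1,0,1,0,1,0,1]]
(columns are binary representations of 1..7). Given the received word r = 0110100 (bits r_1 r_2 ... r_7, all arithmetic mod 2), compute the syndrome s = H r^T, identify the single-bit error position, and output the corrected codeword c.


s = (1, 0, 0)^T, error position = 4, corrected codeword c = 0111100

Compute s = H r^T mod 2 one row at a time:
  s_1 = 0 + 1 + 0 + 0 = 1 ≡ 1 (mod 2).
  s_2 = 1 + 1 + 0 + 0 = 2 ≡ 0 (mod 2).
  s_3 = 0 + 1 + 1 + 0 = 2 ≡ 0 (mod 2).
s = (1, 0, 0)^T — this equals column 4 of H (binary 100), so error is at position 4.
Correct: flip bit 4 of r = 0110100 to get c = 0111100.


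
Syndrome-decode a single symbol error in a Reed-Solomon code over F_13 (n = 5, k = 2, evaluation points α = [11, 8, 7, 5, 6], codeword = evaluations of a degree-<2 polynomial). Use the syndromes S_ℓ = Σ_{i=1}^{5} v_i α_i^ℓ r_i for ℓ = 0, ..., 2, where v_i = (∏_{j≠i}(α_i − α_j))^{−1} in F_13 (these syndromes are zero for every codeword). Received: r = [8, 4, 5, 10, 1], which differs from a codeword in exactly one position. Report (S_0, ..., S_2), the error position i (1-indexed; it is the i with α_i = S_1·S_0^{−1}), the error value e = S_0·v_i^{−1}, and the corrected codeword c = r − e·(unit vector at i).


S = (1, 8, 12), error at position 2, error magnitude e = 8, c = [8, 9, 5, 10, 1].

Step 1: column multipliers v_i = (∏_{j≠i}(α_i − α_j))^{−1} mod 13.
  i = 1 (α = 11): (11−8)(11−7)(11−5)(11−6) = 3·4·6·5 = 360 ≡ 9, so v_1 = 9^{−1} = 3 (mod 13).
  i = 2 (α = 8): (8−11)(8−7)(8−5)(8−6) = (−3)·1·3·2 = −18 ≡ 8, so v_2 = 8^{−1} = 5 (mod 13).
  i = 3 (α = 7): (7−11)(7−8)(7−5)(7−6) = (−4)·(−1)·2·1 = 8 ≡ 8, so v_3 = 8^{−1} = 5 (mod 13).
  i = 4 (α = 5): (5−11)(5−8)(5−7)(5−6) = (−6)·(−3)·(−2)·(−1) = 36 ≡ 10, so v_4 = 10^{−1} = 4 (mod 13).
  i = 5 (α = 6): (6−11)(6−8)(6−7)(6−5) = (−5)·(−2)·(−1)·1 = −10 ≡ 3, so v_5 = 3^{−1} = 9 (mod 13).
  v = [3, 5, 5, 4, 9].
Step 2: syndromes of r = [8, 4, 5, 10, 1] (all sums mod 13).
  S_0 = Σ v_i r_i = 3·8 + 5·4 + 5·5 + 4·10 + 9·1 = 118 ≡ 1.
  S_1 = Σ v_i α_i r_i = 3·11·8 + 5·8·4 + 5·7·5 + 4·5·10 + 9·6·1 = 853 ≡ 8.
  α_i^2 mod 13 = [4, 12, 10, 12, 10].
  S_2 = Σ v_i α_i^2 r_i = 3·4·8 + 5·12·4 + 5·10·5 + 4·12·10 + 9·10·1 = 1156 ≡ 12.
  S = (1, 8, 12) ≠ 0, so r is not a codeword (an error is present).
Step 3: locate the error. For a single error e at position i, S_ℓ = v_i·e·α_i^ℓ, so α_err = S_1/S_0.
  S_0^{−1} = 1^{−1} = 1 (mod 13), so α_err = 8·1 = 8 ≡ 8 = α_2. Error position i = 2.
  Consistency check: S_2/S_1 = 12·5 = 60 ≡ 8 = α_err ✓ (single-error assumption holds).
Step 4: error magnitude e = S_0/v_2 = S_0·∏_{j≠2}(α_2 − α_j) = 1·8 = 8 ≡ 8 (mod 13).
Step 5: correct position 2: c_2 = r_2 − e = 4 − 8 ≡ 9 (mod 13). Hence c = [8, 9, 5, 10, 1].
  Check: interpolating c through the α_i gives m(x) = 3 + 4·x (degree < 2) with m(α_i) = c_i for every i, so c is indeed a codeword.
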